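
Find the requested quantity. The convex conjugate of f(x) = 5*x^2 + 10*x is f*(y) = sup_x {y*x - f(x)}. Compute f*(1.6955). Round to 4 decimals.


f*(y) = sup_x {y*x - a*x^2 - b*x} = sup_x {(y-b)*x - a*x^2}
FOC: (y - b) - 2a*x = 0 => x* = (y - b)/(2a)
x* = (1.6955 - 10)/(2*5) = -0.8305
f*(1.6955) = (y-b)^2/(4a) = (1.6955 - 10)^2/(4*5)
= 68.9647/20 = 3.4482


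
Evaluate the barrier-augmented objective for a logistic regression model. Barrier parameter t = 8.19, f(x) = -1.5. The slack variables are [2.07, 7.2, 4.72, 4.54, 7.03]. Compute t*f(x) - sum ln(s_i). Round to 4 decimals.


Step 1: Compute log-barrier.
ln values: [0.7275, 1.9741, 1.5518, 1.5129, 1.9502]
phi = -(0.7275 + 1.9741 + 1.5518 + 1.5129 + 1.9502) = -7.7166
Step 2: Compute augmented objective.
t*f(x) = 8.19*-1.5 = -12.285
Total = -12.285 - 7.7166 = -20.0016


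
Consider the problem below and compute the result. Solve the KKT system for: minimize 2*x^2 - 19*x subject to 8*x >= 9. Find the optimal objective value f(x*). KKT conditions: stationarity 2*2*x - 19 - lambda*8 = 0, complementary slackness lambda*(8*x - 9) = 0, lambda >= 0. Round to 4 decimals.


Step 1: Try lambda = 0 (constraint inactive).
Stationarity: 2*2*x - 19 = 0
x* = 19/(2*2) = 4.75
Check constraint: 8*4.75 = 38.0 >= 9 -- satisfied.
Step 2: Compute optimal value.
f(x*) = 2*4.75^2 - 19*4.75 = -45.125


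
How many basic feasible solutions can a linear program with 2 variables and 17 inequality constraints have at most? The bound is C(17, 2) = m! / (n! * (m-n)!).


Each vertex corresponds to some choice of n active constraints out of m, so the number of vertices is at most C(m, n) = m! / (n!(m-n)!).
m = 17, n = 2
Numerator: 17 * 16
Denominator: 2! = 2
C(17, 2) = 136


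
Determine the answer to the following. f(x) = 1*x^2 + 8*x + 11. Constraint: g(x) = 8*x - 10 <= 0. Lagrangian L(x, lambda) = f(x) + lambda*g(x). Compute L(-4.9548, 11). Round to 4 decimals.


Step 1: Evaluate f(x).
f(-4.9548) = 1*(-4.9548)^2 + 8*(-4.9548) + 11 = -4.0884
Step 2: Evaluate g(x).
g(-4.9548) = 8*-4.9548 - 10 = -49.6384
Step 3: Compute Lagrangian.
L = -4.0884 + 11*-49.6384 = -550.1108


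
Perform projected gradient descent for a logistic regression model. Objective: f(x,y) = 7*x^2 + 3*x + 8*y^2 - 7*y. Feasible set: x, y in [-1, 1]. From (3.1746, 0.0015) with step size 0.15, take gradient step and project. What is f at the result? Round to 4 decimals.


Step 1: Compute gradient at (3.1746, 0.0015).
grad_x = 2*7*3.1746 + 3 = 47.4444
grad_y = 2*8*0.0015 - 7 = -6.976
Step 2: Gradient step.
x_raw = 3.1746 - 0.15*47.4444 = -3.9421
y_raw = 0.0015 - 0.15*-6.976 = 1.0479
Step 3: Project onto [-1, 1].
x_proj = clip(-3.9421) = -1.0
y_proj = clip(1.0479) = 1.0
Step 4: Evaluate f.
f(-1.0, 1.0) = 5.0


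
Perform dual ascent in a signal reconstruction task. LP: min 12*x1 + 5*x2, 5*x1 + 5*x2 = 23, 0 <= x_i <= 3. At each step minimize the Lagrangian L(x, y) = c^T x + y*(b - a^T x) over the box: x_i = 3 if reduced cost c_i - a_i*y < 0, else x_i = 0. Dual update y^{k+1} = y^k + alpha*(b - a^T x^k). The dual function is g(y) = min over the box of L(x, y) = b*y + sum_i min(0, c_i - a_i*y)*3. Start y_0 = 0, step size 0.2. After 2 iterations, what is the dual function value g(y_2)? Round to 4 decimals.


Dual ascent for LP: min 12*x1 + 5*x2, 5*x1 + 5*x2 = 23, 0 <= x_i <= 3
Step 1: y^k = 0.0, reduced costs: (12.0, 5.0)
  x^k = (0.0, 0.0), subgradient = b - a^T x = 23.0
  y^{k+1} = 0.0 + 0.2*23.0 = 4.6
Step 2: y^k = 4.6, reduced costs: (-11.0, -18.0)
  x^k = (3.0, 3.0), subgradient = b - a^T x = -7.0
  y^{k+1} = 4.6 + 0.2*-7.0 = 3.2
Dual objective at y_2 = 3.2: reduced costs (-4.0, -11.0), box minimizer x = (3.0, 3.0)
g(y_2) = b*y + (c1 - a1*y)*x1 + (c2 - a2*y)*x2 = 23*3.2 + (-4.0)*3.0 + (-11.0)*3.0 = 73.6 - 12.0 - 33.0 = 28.6


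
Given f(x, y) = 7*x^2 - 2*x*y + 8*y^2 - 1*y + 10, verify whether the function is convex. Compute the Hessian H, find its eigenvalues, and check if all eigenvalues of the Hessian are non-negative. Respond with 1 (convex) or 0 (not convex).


The Hessian of f(x,y) = 7*x^2 - 2*x*y + 8*y^2 - 1*y + 10 is:
H = [[14, -2], [-2, 16]]
Trace = 14 + 16 = 30
Determinant = 14*16 - (-2)^2 = 220
Discriminant = (30)^2 - 4*220 = 20.0
Eigenvalues: lambda_1 = 12.7639, lambda_2 = 17.2361
The function is convex.

1


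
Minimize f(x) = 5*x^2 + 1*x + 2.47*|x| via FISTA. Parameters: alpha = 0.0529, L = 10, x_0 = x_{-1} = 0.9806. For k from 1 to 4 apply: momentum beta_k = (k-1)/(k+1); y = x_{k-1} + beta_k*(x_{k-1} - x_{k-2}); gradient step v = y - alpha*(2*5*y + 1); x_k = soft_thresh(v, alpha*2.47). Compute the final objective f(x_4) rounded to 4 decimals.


FISTA on f(x) = 5*x^2 + 1*x + 2.47*|x|
L = 10, alpha = 0.0529
Iteration 1: beta = 0.0, y = 0.9806 + 0.0*(0.9806 - 0.9806) = 0.9806
  grad(y) = 10.806, v = y - alpha*grad = 0.409
  prox(v) = soft_thresh(0.409, 0.1307) = 0.2783
Iteration 2: beta = 0.3333, y = 0.2783 + 0.3333*(0.2783 - 0.9806) = 0.0442
  grad(y) = 1.442, v = y - alpha*grad = -0.0321
  prox(v) = soft_thresh(-0.0321, 0.1307) = 0.0
Iteration 3: beta = 0.5, y = 0.0 + 0.5*(0.0 - 0.2783) = -0.1391
  grad(y) = -0.3915, v = y - alpha*grad = -0.1184
  prox(v) = soft_thresh(-0.1184, 0.1307) = 0.0
Iteration 4: beta = 0.6, y = 0.0 + 0.6*(0.0 - 0.0) = 0.0
  grad(y) = 1.0, v = y - alpha*grad = -0.0529
  prox(v) = soft_thresh(-0.0529, 0.1307) = 0.0
f(x_4) = 5*0.0^2 + 1*0.0 + 2.47*|0.0| = 0.0


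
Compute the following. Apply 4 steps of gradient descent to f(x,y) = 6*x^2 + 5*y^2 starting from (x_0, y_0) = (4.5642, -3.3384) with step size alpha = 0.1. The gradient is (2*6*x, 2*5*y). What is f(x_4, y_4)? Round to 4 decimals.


Gradient descent on f(x,y) = 6*x^2 + 5*y^2.
Starting point: (4.5642, -3.3384), alpha = 0.1
Step 1: grad_x = 2*6*4.5642 = 54.7704, grad_y = 2*5*-3.3384 = -33.384
  x_1 = 4.5642 - 0.1*54.7704 = -0.9128
  y_1 = -3.3384 - 0.1*-33.384 = 0.0
Step 2: grad_x = 2*6*-0.9128 = -10.9541, grad_y = 2*5*0.0 = 0.0
  x_2 = -0.9128 - 0.1*-10.9541 = 0.1826
  y_2 = 0.0 - 0.1*0.0 = 0.0
Step 3: grad_x = 2*6*0.1826 = 2.1908, grad_y = 2*5*0.0 = 0.0
  x_3 = 0.1826 - 0.1*2.1908 = -0.0365
  y_3 = 0.0 - 0.1*0.0 = 0.0
Step 4: grad_x = 2*6*-0.0365 = -0.4382, grad_y = 2*5*0.0 = 0.0
  x_4 = -0.0365 - 0.1*-0.4382 = 0.0073
  y_4 = 0.0 - 0.1*0.0 = 0.0
f(0.0073, 0.0) = 6*0.0073^2 + 5*0.0^2 = 0.0003


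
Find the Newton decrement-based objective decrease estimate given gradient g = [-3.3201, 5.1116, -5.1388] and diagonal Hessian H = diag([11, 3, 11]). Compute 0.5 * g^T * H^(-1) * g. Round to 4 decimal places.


Step 1: H is diagonal, so H^(-1) * g = [-0.3018, 1.7039, -0.4672].
Step 2: g^T H^(-1) g = sum_i g_i^2 / H_ii
  = (-3.3201)^2/11 + (5.1116)^2/3 + (-5.1388)^2/11
  = 1.0021 + 8.7095 + 2.4007 = 12.1122
Step 3: Objective decrease = 0.5 * g^T H^(-1) g = 6.0561


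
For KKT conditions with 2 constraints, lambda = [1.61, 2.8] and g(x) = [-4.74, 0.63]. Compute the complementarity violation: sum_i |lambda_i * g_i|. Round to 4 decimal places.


KKT complementary slackness check:
lambda_1 * g_1 = 1.61 * -4.74 = -7.6314
lambda_2 * g_2 = 2.8 * 0.63 = 1.764
Total violation = 7.6314 + 1.764 = 9.3954


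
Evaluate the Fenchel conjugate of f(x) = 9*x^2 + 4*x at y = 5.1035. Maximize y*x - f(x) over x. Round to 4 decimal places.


f*(y) = sup_x {y*x - a*x^2 - b*x} = sup_x {(y-b)*x - a*x^2}
FOC: (y - b) - 2a*x = 0 => x* = (y - b)/(2a)
x* = (5.1035 - 4)/(2*9) = 0.0613
f*(5.1035) = (y-b)^2/(4a) = (5.1035 - 4)^2/(4*9)
= 1.2177/36 = 0.0338


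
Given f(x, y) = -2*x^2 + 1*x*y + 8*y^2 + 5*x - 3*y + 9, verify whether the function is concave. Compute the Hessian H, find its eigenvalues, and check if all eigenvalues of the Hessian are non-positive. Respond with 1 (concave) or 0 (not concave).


The Hessian of f(x,y) = -2*x^2 + 1*x*y + 8*y^2 + 5*x - 3*y + 9 is:
H = [[-4, 1], [1, 16]]
Trace = -4 + 16 = 12
Determinant = -4*16 - (1)^2 = -65
Discriminant = (12)^2 - 4*-65 = 404.0
Eigenvalues: lambda_1 = -4.0499, lambda_2 = 16.0499
The function is not concave.

0


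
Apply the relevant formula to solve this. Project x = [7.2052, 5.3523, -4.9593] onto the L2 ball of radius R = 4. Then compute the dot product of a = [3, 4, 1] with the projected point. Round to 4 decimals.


Step 1: Compute ||x|| (intermediates to 6 decimals).
||x|| = sqrt(7.2052^2 + 5.3523^2 + (-4.9593)^2) = 10.254593
Step 2: Project.
Since ||x|| > R, scale = R/||x|| = 4/10.254593 = 0.390069, proj(x) = scale * x
proj(x) = [2.810525, 2.087766, -1.934469]
Step 3: Dot product.
a^T * proj(x) = 3*2.810525 + 4*2.087766 + 1*(-1.934469) = 14.8482


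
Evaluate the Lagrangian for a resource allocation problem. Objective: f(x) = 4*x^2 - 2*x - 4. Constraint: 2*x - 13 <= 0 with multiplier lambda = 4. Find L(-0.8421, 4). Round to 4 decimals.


Step 1: Evaluate f(x).
f(-0.8421) = 4*(-0.8421)^2 - 2*(-0.8421) - 4 = 0.5207
Step 2: Evaluate g(x).
g(-0.8421) = 2*-0.8421 - 13 = -14.6842
Step 3: Compute Lagrangian.
L = 0.5207 + 4*-14.6842 = -58.2161


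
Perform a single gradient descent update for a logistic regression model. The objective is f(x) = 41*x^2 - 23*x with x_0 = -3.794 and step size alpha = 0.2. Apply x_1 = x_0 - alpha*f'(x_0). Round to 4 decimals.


We compute the gradient at x_0 and apply the update.
f'(x) = 82*x - 23
f'(-3.794) = 82*-3.794 - 23 = -334.108
x_1 = -3.794 - 0.2*-334.108 = 63.0276


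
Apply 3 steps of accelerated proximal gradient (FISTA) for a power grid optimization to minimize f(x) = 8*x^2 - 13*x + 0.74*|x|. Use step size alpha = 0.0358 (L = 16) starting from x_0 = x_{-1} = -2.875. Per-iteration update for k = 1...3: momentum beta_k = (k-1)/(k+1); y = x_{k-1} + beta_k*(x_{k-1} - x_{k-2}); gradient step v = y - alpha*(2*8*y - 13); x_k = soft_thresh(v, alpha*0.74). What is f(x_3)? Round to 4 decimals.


FISTA on f(x) = 8*x^2 - 13*x + 0.74*|x|
L = 16, alpha = 0.0358
Iteration 1: beta = 0.0, y = -2.875 + 0.0*(-2.875 + 2.875) = -2.875
  grad(y) = -59.0, v = y - alpha*grad = -0.7628
  prox(v) = soft_thresh(-0.7628, 0.0265) = -0.7363
Iteration 2: beta = 0.3333, y = -0.7363 + 0.3333*(-0.7363 + 2.875) = -0.0234
  grad(y) = -13.3746, v = y - alpha*grad = 0.4554
  prox(v) = soft_thresh(0.4554, 0.0265) = 0.4289
Iteration 3: beta = 0.5, y = 0.4289 + 0.5*(0.4289 + 0.7363) = 1.0115
  grad(y) = 3.1842, v = y - alpha*grad = 0.8975
  prox(v) = soft_thresh(0.8975, 0.0265) = 0.871
f(x_3) = 8*0.871^2 - 13*0.871 + 0.74*|0.871| = -4.6093


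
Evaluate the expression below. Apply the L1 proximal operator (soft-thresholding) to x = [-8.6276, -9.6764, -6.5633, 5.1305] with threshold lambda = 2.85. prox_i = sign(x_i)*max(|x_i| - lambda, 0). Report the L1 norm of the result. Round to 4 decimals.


Soft-thresholding with lambda = 2.85:
prox(-8.6276) = sign(-8.6276)*max(|-8.6276| - 2.85, 0) = -5.7776
prox(-9.6764) = sign(-9.6764)*max(|-9.6764| - 2.85, 0) = -6.8264
prox(-6.5633) = sign(-6.5633)*max(|-6.5633| - 2.85, 0) = -3.7133
prox(5.1305) = sign(5.1305)*max(|5.1305| - 2.85, 0) = 2.2805
prox(x) = [-5.7776, -6.8264, -3.7133, 2.2805]
||prox(x)||_1 = 5.7776 + 6.8264 + 3.7133 + 2.2805 = 18.5978


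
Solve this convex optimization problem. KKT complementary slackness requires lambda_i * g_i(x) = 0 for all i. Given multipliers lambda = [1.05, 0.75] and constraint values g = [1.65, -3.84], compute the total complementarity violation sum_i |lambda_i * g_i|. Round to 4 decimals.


KKT complementary slackness check:
lambda_1 * g_1 = 1.05 * 1.65 = 1.7325
lambda_2 * g_2 = 0.75 * -3.84 = -2.88
Total violation = 1.7325 + 2.88 = 4.6125


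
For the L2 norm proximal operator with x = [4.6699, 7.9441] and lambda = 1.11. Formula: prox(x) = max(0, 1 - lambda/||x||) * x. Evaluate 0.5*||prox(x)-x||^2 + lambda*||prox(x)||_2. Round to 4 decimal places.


Step 1: Compute ||x||.
||x|| = 9.215
Step 2: Compute scaling factor.
scale = max(0, 1 - 1.11/9.215) = 0.8795
Step 3: prox(x) = [4.1074, 6.9872]
||prox(x)|| = 8.105
Step 4: Proximal objective.
0.5*||prox-x||^2 = 0.6161
lambda*||prox|| = 8.9966
Total = 9.6126


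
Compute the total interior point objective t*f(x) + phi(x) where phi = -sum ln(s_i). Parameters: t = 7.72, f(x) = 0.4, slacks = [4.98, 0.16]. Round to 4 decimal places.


Step 1: Compute log-barrier.
ln values: [1.6054, -1.8326]
phi = -(1.6054 - 1.8326) = 0.2272
Step 2: Compute augmented objective.
t*f(x) = 7.72*0.4 = 3.088
Total = 3.088 + 0.2272 = 3.3152


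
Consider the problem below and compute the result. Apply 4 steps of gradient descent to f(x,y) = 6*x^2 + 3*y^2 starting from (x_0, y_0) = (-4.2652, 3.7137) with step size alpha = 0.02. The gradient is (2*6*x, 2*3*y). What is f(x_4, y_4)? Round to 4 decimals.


Gradient descent on f(x,y) = 6*x^2 + 3*y^2.
Starting point: (-4.2652, 3.7137), alpha = 0.02
Step 1: grad_x = 2*6*-4.2652 = -51.1824, grad_y = 2*3*3.7137 = 22.2822
  x_1 = -4.2652 - 0.02*-51.1824 = -3.2416
  y_1 = 3.7137 - 0.02*22.2822 = 3.2681
Step 2: grad_x = 2*6*-3.2416 = -38.8986, grad_y = 2*3*3.2681 = 19.6083
  x_2 = -3.2416 - 0.02*-38.8986 = -2.4636
  y_2 = 3.2681 - 0.02*19.6083 = 2.8759
Step 3: grad_x = 2*6*-2.4636 = -29.563, grad_y = 2*3*2.8759 = 17.2553
  x_3 = -2.4636 - 0.02*-29.563 = -1.8723
  y_3 = 2.8759 - 0.02*17.2553 = 2.5308
Step 4: grad_x = 2*6*-1.8723 = -22.4678, grad_y = 2*3*2.5308 = 15.1847
  x_4 = -1.8723 - 0.02*-22.4678 = -1.423
  y_4 = 2.5308 - 0.02*15.1847 = 2.2271
f(-1.423, 2.2271) = 6*(-1.423)^2 + 3*2.2271^2 = 27.0287


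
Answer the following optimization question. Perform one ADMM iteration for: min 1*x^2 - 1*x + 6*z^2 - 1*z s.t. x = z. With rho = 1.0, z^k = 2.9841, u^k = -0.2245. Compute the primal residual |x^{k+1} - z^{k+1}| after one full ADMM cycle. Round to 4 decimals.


ADMM iteration with rho = 1.0, z^k = 2.9841, u^k = -0.2245
Step 1: x-update.
Minimize 1*x^2 - 1*x + (1.0/2)*(x - 2.9841 - 0.2245)^2
FOC: (2*1 + 1.0)*x = 1 + 1.0*(2.9841 + 0.2245)
x^{k+1} = 1.4029
Step 2: z-update.
Minimize 6*z^2 - 1*z + (1.0/2)*(1.4029 - z - 0.2245)^2
FOC: (2*6 + 1.0)*z = 1 + 1.0*(1.4029 - 0.2245)
z^{k+1} = 0.1676
Step 3: u-update.
u^{k+1} = -0.2245 + 1.4029 - 0.1676 = 1.0108
Step 4: Primal residual = |1.4029 - 0.1676| = 1.2353


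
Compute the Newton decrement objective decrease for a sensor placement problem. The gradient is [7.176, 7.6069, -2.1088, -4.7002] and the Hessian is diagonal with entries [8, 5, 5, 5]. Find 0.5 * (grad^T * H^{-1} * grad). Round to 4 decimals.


Step 1: H is diagonal, so H^(-1) * g = [0.897, 1.5214, -0.4218, -0.94].
Step 2: g^T H^(-1) g = sum_i g_i^2 / H_ii
  = (7.176)^2/8 + (7.6069)^2/5 + (-2.1088)^2/5 + (-4.7002)^2/5
  = 6.4369 + 11.573 + 0.8894 + 4.4184 = 23.3176
Step 3: Objective decrease = 0.5 * g^T H^(-1) g = 11.6588


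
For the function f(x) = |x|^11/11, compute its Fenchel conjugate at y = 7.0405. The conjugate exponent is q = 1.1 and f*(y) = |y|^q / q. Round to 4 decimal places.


The conjugate exponent q satisfies 1/p + 1/q = 1.
p = 11, so q = 11/(11 - 1) = 1.1
|y|^q = 7.0405^1.1 = 8.5578
f*(7.0405) = 8.5578 / 1.1 = 7.7798


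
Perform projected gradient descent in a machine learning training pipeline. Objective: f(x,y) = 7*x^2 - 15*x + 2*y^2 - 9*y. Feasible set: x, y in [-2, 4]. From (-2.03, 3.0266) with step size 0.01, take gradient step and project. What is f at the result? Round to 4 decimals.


Step 1: Compute gradient at (-2.03, 3.0266).
grad_x = 2*7*-2.03 - 15 = -43.42
grad_y = 2*2*3.0266 - 9 = 3.1064
Step 2: Gradient step.
x_raw = -2.03 - 0.01*-43.42 = -1.5958
y_raw = 3.0266 - 0.01*3.1064 = 2.9955
Step 3: Project onto [-2, 4].
x_proj = clip(-1.5958) = -1.5958
y_proj = clip(2.9955) = 2.9955
Step 4: Evaluate f.
f(-1.5958, 2.9955) = 32.7497


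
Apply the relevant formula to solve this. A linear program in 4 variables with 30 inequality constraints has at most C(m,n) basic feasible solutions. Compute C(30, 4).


Each vertex corresponds to some choice of n active constraints out of m, so the number of vertices is at most C(m, n) = m! / (n!(m-n)!).
m = 30, n = 4
Numerator: 30 * 29 * 28 * 27
Denominator: 4! = 24
C(30, 4) = 27405


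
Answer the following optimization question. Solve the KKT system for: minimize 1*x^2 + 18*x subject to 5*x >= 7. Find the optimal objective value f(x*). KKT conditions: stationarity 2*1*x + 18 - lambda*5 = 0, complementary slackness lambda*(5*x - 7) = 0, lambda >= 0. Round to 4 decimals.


Step 1: Try lambda = 0 (constraint inactive).
x_unc = -18/(2*1) = -9.0
Check: 5*-9.0 = -45.0 < 7 -- violated!
Step 2: Constraint must be active: 5*x = 7
x* = 7/5 = 1.4
lambda = (2*1*1.4 + 18)/5 = 4.16
Step 3: Compute optimal value.
f(x*) = 1*1.4^2 + 18*1.4 = 27.16


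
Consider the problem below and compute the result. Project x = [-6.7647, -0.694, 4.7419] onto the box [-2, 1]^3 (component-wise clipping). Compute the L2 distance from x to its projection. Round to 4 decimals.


Project each component onto [-2, 1].
clip(-6.7647) = -2.0, clip(-0.694) = -0.694, clip(4.7419) = 1.0
Projection = [-2.0, -0.694, 1.0]
Squared diffs: [22.7024, 0.0, 14.0018]
Distance = sqrt(36.7042) = 6.0584


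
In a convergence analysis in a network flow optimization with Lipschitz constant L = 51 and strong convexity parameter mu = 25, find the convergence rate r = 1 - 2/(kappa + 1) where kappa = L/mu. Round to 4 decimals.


Step 1: Compute the condition number.
kappa = L/mu = 51/25 = 2.04
Step 2: Compute the convergence rate.
r = 1 - 2/(kappa + 1) = 1 - 2*mu/(L + mu) = (L - mu)/(L + mu) = 26/76 = 0.3421


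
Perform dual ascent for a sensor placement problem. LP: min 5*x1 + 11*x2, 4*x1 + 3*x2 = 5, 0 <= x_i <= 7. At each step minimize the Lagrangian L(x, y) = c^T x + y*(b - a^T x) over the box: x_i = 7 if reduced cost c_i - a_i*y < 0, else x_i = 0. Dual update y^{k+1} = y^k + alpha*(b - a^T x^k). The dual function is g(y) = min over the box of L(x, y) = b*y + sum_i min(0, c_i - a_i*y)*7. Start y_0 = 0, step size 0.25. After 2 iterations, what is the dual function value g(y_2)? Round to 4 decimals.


Dual ascent for LP: min 5*x1 + 11*x2, 4*x1 + 3*x2 = 5, 0 <= x_i <= 7
Step 1: y^k = 0.0, reduced costs: (5.0, 11.0)
  x^k = (0.0, 0.0), subgradient = b - a^T x = 5.0
  y^{k+1} = 0.0 + 0.25*5.0 = 1.25
Step 2: y^k = 1.25, reduced costs: (0.0, 7.25)
  x^k = (0.0, 0.0), subgradient = b - a^T x = 5.0
  y^{k+1} = 1.25 + 0.25*5.0 = 2.5
Dual objective at y_2 = 2.5: reduced costs (-5.0, 3.5), box minimizer x = (7.0, 0.0)
g(y_2) = b*y + (c1 - a1*y)*x1 + (c2 - a2*y)*x2 = 5*2.5 + (-5.0)*7.0 + 3.5*0.0 = 12.5 - 35.0 + 0.0 = -22.5


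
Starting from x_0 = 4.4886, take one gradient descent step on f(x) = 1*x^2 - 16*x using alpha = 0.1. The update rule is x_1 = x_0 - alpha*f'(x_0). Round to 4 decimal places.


We compute the gradient at x_0 and apply the update.
f'(x) = 2*x - 16
f'(4.4886) = 2*4.4886 - 16 = -7.0228
x_1 = 4.4886 - 0.1*-7.0228 = 5.1909


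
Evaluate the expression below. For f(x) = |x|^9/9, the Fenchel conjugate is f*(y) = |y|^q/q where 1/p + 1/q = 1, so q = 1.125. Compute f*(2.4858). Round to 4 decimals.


The conjugate exponent q satisfies 1/p + 1/q = 1.
p = 9, so q = 9/(9 - 1) = 1.125
|y|^q = 2.4858^1.125 = 2.7855
f*(2.4858) = 2.7855 / 1.125 = 2.476


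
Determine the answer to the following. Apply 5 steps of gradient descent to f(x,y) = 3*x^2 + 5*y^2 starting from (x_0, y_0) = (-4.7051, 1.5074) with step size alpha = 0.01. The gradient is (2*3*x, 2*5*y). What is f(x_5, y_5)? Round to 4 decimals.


Gradient descent on f(x,y) = 3*x^2 + 5*y^2.
Starting point: (-4.7051, 1.5074), alpha = 0.01
Step 1: grad_x = 2*3*-4.7051 = -28.2306, grad_y = 2*5*1.5074 = 15.074
  x_1 = -4.7051 - 0.01*-28.2306 = -4.4228
  y_1 = 1.5074 - 0.01*15.074 = 1.3567
Step 2: grad_x = 2*3*-4.4228 = -26.5368, grad_y = 2*5*1.3567 = 13.5666
  x_2 = -4.4228 - 0.01*-26.5368 = -4.1574
  y_2 = 1.3567 - 0.01*13.5666 = 1.221
Step 3: grad_x = 2*3*-4.1574 = -24.9446, grad_y = 2*5*1.221 = 12.2099
  x_3 = -4.1574 - 0.01*-24.9446 = -3.908
  y_3 = 1.221 - 0.01*12.2099 = 1.0989
Step 4: grad_x = 2*3*-3.908 = -23.4479, grad_y = 2*5*1.0989 = 10.9889
  x_4 = -3.908 - 0.01*-23.4479 = -3.6735
  y_4 = 1.0989 - 0.01*10.9889 = 0.989
Step 5: grad_x = 2*3*-3.6735 = -22.041, grad_y = 2*5*0.989 = 9.8901
  x_5 = -3.6735 - 0.01*-22.041 = -3.4531
  y_5 = 0.989 - 0.01*9.8901 = 0.8901
f(-3.4531, 0.8901) = 3*(-3.4531)^2 + 5*0.8901^2 = 39.733


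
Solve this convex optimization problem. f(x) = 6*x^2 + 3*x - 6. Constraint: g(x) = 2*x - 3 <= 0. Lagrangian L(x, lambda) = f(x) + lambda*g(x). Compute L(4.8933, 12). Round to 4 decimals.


Step 1: Evaluate f(x).
f(4.8933) = 6*4.8933^2 + 3*4.8933 - 6 = 152.3462
Step 2: Evaluate g(x).
g(4.8933) = 2*4.8933 - 3 = 6.7866
Step 3: Compute Lagrangian.
L = 152.3462 + 12*6.7866 = 233.7854


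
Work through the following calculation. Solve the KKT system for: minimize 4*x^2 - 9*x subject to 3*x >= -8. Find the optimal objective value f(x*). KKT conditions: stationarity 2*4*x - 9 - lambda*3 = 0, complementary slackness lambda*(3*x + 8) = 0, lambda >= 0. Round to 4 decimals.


Step 1: Try lambda = 0 (constraint inactive).
Stationarity: 2*4*x - 9 = 0
x* = 9/(2*4) = 1.125
Check constraint: 3*1.125 = 3.375 >= -8 -- satisfied.
Step 2: Compute optimal value.
f(x*) = 4*1.125^2 - 9*1.125 = -5.0625


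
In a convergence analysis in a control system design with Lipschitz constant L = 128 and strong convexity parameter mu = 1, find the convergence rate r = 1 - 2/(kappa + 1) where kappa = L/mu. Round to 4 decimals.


Step 1: Compute the condition number.
kappa = L/mu = 128/1 = 128.0
Step 2: Compute the convergence rate.
r = 1 - 2/(kappa + 1) = 1 - 2*mu/(L + mu) = (L - mu)/(L + mu) = 127/129 = 0.9845


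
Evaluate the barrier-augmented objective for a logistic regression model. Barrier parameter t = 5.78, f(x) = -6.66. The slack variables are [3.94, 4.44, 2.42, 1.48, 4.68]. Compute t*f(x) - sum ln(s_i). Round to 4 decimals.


Step 1: Compute log-barrier.
ln values: [1.3712, 1.4907, 0.8838, 0.392, 1.5433]
phi = -(1.3712 + 1.4907 + 0.8838 + 0.392 + 1.5433) = -5.6809
Step 2: Compute augmented objective.
t*f(x) = 5.78*-6.66 = -38.4948
Total = -38.4948 - 5.6809 = -44.1757


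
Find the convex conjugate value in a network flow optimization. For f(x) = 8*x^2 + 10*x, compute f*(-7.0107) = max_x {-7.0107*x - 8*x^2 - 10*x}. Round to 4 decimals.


f*(y) = sup_x {y*x - a*x^2 - b*x} = sup_x {(y-b)*x - a*x^2}
FOC: (y - b) - 2a*x = 0 => x* = (y - b)/(2a)
x* = (-7.0107 - 10)/(2*8) = -1.0632
f*(-7.0107) = (y-b)^2/(4a) = (-7.0107 - 10)^2/(4*8)
= 289.3639/32 = 9.0426


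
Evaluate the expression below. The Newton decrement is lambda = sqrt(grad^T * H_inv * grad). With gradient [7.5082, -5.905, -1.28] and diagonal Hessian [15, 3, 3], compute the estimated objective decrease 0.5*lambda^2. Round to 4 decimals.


Step 1: H is diagonal, so H^(-1) * g = [0.5005, -1.9683, -0.4267].
Step 2: g^T H^(-1) g = sum_i g_i^2 / H_ii
  = (7.5082)^2/15 + (-5.905)^2/3 + (-1.28)^2/3
  = 3.7582 + 11.623 + 0.5461 = 15.9273
Step 3: Objective decrease = 0.5 * g^T H^(-1) g = 7.9637


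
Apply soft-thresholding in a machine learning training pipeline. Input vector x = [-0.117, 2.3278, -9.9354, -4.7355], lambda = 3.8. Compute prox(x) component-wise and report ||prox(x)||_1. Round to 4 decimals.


Soft-thresholding with lambda = 3.8:
prox(-0.117) = sign(-0.117)*max(|-0.117| - 3.8, 0) = 0.0
prox(2.3278) = sign(2.3278)*max(|2.3278| - 3.8, 0) = 0.0
prox(-9.9354) = sign(-9.9354)*max(|-9.9354| - 3.8, 0) = -6.1354
prox(-4.7355) = sign(-4.7355)*max(|-4.7355| - 3.8, 0) = -0.9355
prox(x) = [0.0, 0.0, -6.1354, -0.9355]
||prox(x)||_1 = 0.0 + 0.0 + 6.1354 + 0.9355 = 7.0709


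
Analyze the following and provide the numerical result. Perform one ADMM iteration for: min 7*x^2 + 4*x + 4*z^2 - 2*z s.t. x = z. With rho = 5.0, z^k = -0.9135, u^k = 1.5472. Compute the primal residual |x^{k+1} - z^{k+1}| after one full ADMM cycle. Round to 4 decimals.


ADMM iteration with rho = 5.0, z^k = -0.9135, u^k = 1.5472
Step 1: x-update.
Minimize 7*x^2 + 4*x + (5.0/2)*(x + 0.9135 + 1.5472)^2
FOC: (2*7 + 5.0)*x = -4 + 5.0*(-0.9135 - 1.5472)
x^{k+1} = -0.8581
Step 2: z-update.
Minimize 4*z^2 - 2*z + (5.0/2)*(-0.8581 - z + 1.5472)^2
FOC: (2*4 + 5.0)*z = 2 + 5.0*(-0.8581 + 1.5472)
z^{k+1} = 0.4189
Step 3: u-update.
u^{k+1} = 1.5472 - 0.8581 - 0.4189 = 0.2702
Step 4: Primal residual = |-0.8581 - 0.4189| = 1.277


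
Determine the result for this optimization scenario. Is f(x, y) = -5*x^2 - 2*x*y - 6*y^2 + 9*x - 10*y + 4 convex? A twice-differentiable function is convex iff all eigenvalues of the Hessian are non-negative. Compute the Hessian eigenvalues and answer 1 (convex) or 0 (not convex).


The Hessian of f(x,y) = -5*x^2 - 2*x*y - 6*y^2 + 9*x - 10*y + 4 is:
H = [[-10, -2], [-2, -12]]
Trace = -10 - 12 = -22
Determinant = -10*-12 - (-2)^2 = 116
Discriminant = (-22)^2 - 4*116 = 20.0
Eigenvalues: lambda_1 = -13.2361, lambda_2 = -8.7639
The function is not convex.

0


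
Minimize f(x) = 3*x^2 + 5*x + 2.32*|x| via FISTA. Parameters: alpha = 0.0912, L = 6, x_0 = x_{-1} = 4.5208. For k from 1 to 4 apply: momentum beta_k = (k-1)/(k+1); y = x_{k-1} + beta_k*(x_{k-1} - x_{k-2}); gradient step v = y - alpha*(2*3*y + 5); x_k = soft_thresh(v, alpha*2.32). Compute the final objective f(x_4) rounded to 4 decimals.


FISTA on f(x) = 3*x^2 + 5*x + 2.32*|x|
L = 6, alpha = 0.0912
Iteration 1: beta = 0.0, y = 4.5208 + 0.0*(4.5208 - 4.5208) = 4.5208
  grad(y) = 32.1248, v = y - alpha*grad = 1.591
  prox(v) = soft_thresh(1.591, 0.2116) = 1.3794
Iteration 2: beta = 0.3333, y = 1.3794 + 0.3333*(1.3794 - 4.5208) = 0.3323
  grad(y) = 6.9939, v = y - alpha*grad = -0.3055
  prox(v) = soft_thresh(-0.3055, 0.2116) = -0.0939
Iteration 3: beta = 0.5, y = -0.0939 + 0.5*(-0.0939 - 1.3794) = -0.8306
  grad(y) = 0.0162, v = y - alpha*grad = -0.8321
  prox(v) = soft_thresh(-0.8321, 0.2116) = -0.6205
Iteration 4: beta = 0.6, y = -0.6205 + 0.6*(-0.6205 + 0.0939) = -0.9365
  grad(y) = -0.6189, v = y - alpha*grad = -0.88
  prox(v) = soft_thresh(-0.88, 0.2116) = -0.6685
f(x_4) = 3*(-0.6685)^2 + 5*(-0.6685) + 2.32*|-0.6685| = -0.451


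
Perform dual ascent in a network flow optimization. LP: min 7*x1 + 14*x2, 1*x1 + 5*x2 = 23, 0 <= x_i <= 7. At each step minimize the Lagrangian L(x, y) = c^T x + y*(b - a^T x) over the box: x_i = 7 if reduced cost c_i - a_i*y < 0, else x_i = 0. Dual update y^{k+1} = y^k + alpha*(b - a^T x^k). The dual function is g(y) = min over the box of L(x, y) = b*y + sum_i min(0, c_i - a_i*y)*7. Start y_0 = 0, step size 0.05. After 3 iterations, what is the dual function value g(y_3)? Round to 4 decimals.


Dual ascent for LP: min 7*x1 + 14*x2, 1*x1 + 5*x2 = 23, 0 <= x_i <= 7
Step 1: y^k = 0.0, reduced costs: (7.0, 14.0)
  x^k = (0.0, 0.0), subgradient = b - a^T x = 23.0
  y^{k+1} = 0.0 + 0.05*23.0 = 1.15
Step 2: y^k = 1.15, reduced costs: (5.85, 8.25)
  x^k = (0.0, 0.0), subgradient = b - a^T x = 23.0
  y^{k+1} = 1.15 + 0.05*23.0 = 2.3
Step 3: y^k = 2.3, reduced costs: (4.7, 2.5)
  x^k = (0.0, 0.0), subgradient = b - a^T x = 23.0
  y^{k+1} = 2.3 + 0.05*23.0 = 3.45
Dual objective at y_3 = 3.45: reduced costs (3.55, -3.25), box minimizer x = (0.0, 7.0)
g(y_3) = b*y + (c1 - a1*y)*x1 + (c2 - a2*y)*x2 = 23*3.45 + 3.55*0.0 + (-3.25)*7.0 = 79.35 + 0.0 - 22.75 = 56.6


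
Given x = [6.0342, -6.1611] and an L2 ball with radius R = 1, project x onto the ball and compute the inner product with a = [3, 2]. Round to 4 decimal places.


Step 1: Compute ||x|| (intermediates to 6 decimals).
||x|| = sqrt(6.0342^2 + (-6.1611)^2) = 8.623846
Step 2: Project.
Since ||x|| > R, scale = R/||x|| = 1/8.623846 = 0.115958, proj(x) = scale * x
proj(x) = [0.699714, -0.714429]
Step 3: Dot product.
a^T * proj(x) = 3*0.699714 + 2*(-0.714429) = 0.6703


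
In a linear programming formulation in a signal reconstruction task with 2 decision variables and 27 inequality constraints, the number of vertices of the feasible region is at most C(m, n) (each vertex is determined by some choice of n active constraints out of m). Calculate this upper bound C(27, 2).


Each vertex corresponds to some choice of n active constraints out of m, so the number of vertices is at most C(m, n) = m! / (n!(m-n)!).
m = 27, n = 2
Numerator: 27 * 26
Denominator: 2! = 2
C(27, 2) = 351


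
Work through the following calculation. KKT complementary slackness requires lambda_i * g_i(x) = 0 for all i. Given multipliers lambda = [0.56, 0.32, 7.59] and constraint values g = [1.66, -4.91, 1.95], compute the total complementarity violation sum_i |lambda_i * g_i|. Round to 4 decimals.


KKT complementary slackness check:
lambda_1 * g_1 = 0.56 * 1.66 = 0.9296
lambda_2 * g_2 = 0.32 * -4.91 = -1.5712
lambda_3 * g_3 = 7.59 * 1.95 = 14.8005
Total violation = 0.9296 + 1.5712 + 14.8005 = 17.3013


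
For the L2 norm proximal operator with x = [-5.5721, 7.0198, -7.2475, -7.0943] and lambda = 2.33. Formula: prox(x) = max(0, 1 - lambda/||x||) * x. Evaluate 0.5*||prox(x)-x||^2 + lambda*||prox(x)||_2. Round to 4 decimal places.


Step 1: Compute ||x||.
||x|| = 13.5344
Step 2: Compute scaling factor.
scale = max(0, 1 - 2.33/13.5344) = 0.8278
Step 3: prox(x) = [-4.6128, 5.8113, -5.9998, -5.873]
||prox(x)|| = 11.2044
Step 4: Proximal objective.
0.5*||prox-x||^2 = 2.7145
lambda*||prox|| = 26.1063
Total = 28.8208


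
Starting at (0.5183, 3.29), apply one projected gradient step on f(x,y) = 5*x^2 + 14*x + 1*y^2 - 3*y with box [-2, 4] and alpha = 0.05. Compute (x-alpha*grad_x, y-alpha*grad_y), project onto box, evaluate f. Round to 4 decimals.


Step 1: Compute gradient at (0.5183, 3.29).
grad_x = 2*5*0.5183 + 14 = 19.183
grad_y = 2*1*3.29 - 3 = 3.58
Step 2: Gradient step.
x_raw = 0.5183 - 0.05*19.183 = -0.4409
y_raw = 3.29 - 0.05*3.58 = 3.111
Step 3: Project onto [-2, 4].
x_proj = clip(-0.4409) = -0.4409
y_proj = clip(3.111) = 3.111
Step 4: Evaluate f.
f(-0.4409, 3.111) = -4.8548


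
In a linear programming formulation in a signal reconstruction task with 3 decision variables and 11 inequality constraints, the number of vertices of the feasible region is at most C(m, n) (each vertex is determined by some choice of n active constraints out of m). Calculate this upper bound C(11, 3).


Each vertex corresponds to some choice of n active constraints out of m, so the number of vertices is at most C(m, n) = m! / (n!(m-n)!).
m = 11, n = 3
Numerator: 11 * 10 * 9
Denominator: 3! = 6
C(11, 3) = 165


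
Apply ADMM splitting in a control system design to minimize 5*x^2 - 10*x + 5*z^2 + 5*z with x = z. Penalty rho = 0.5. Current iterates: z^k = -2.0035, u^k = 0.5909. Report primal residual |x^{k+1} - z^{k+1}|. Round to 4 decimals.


ADMM iteration with rho = 0.5, z^k = -2.0035, u^k = 0.5909
Step 1: x-update.
Minimize 5*x^2 - 10*x + (0.5/2)*(x + 2.0035 + 0.5909)^2
FOC: (2*5 + 0.5)*x = 10 + 0.5*(-2.0035 - 0.5909)
x^{k+1} = 0.8288
Step 2: z-update.
Minimize 5*z^2 + 5*z + (0.5/2)*(0.8288 - z + 0.5909)^2
FOC: (2*5 + 0.5)*z = -5 + 0.5*(0.8288 + 0.5909)
z^{k+1} = -0.4086
Step 3: u-update.
u^{k+1} = 0.5909 + 0.8288 + 0.4086 = 1.8283
Step 4: Primal residual = |0.8288 + 0.4086| = 1.2374


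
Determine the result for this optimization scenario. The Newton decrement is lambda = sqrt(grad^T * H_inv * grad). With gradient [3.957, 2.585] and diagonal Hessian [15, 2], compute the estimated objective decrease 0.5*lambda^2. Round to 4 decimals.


Step 1: H is diagonal, so H^(-1) * g = [0.2638, 1.2925].
Step 2: g^T H^(-1) g = sum_i g_i^2 / H_ii
  = (3.957)^2/15 + (2.585)^2/2
  = 1.0439 + 3.3411 = 4.385
Step 3: Objective decrease = 0.5 * g^T H^(-1) g = 2.1925


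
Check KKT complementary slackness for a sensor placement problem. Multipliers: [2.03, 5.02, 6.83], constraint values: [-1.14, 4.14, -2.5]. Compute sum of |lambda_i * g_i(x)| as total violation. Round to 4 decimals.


KKT complementary slackness check:
lambda_1 * g_1 = 2.03 * -1.14 = -2.3142
lambda_2 * g_2 = 5.02 * 4.14 = 20.7828
lambda_3 * g_3 = 6.83 * -2.5 = -17.075
Total violation = 2.3142 + 20.7828 + 17.075 = 40.172


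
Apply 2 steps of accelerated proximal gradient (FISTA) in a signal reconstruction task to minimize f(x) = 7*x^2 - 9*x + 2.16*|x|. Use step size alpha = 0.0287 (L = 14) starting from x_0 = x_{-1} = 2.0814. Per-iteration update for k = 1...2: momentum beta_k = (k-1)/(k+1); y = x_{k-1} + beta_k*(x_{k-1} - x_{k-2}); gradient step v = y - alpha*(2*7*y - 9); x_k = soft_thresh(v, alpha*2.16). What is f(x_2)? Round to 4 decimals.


FISTA on f(x) = 7*x^2 - 9*x + 2.16*|x|
L = 14, alpha = 0.0287
Iteration 1: beta = 0.0, y = 2.0814 + 0.0*(2.0814 - 2.0814) = 2.0814
  grad(y) = 20.1396, v = y - alpha*grad = 1.5034
  prox(v) = soft_thresh(1.5034, 0.062) = 1.4414
Iteration 2: beta = 0.3333, y = 1.4414 + 0.3333*(1.4414 - 2.0814) = 1.2281
  grad(y) = 8.193, v = y - alpha*grad = 0.9929
  prox(v) = soft_thresh(0.9929, 0.062) = 0.9309
f(x_2) = 7*0.9309^2 - 9*0.9309 + 2.16*|0.9309| = -0.3011


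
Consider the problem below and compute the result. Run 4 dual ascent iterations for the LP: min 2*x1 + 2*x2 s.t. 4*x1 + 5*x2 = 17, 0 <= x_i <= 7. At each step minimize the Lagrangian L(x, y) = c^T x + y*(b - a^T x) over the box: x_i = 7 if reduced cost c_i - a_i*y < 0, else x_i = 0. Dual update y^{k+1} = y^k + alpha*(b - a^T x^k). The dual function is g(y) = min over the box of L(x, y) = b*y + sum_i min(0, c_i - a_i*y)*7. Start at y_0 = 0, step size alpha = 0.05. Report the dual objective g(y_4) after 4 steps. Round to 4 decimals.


Dual ascent for LP: min 2*x1 + 2*x2, 4*x1 + 5*x2 = 17, 0 <= x_i <= 7
Step 1: y^k = 0.0, reduced costs: (2.0, 2.0)
  x^k = (0.0, 0.0), subgradient = b - a^T x = 17.0
  y^{k+1} = 0.0 + 0.05*17.0 = 0.85
Step 2: y^k = 0.85, reduced costs: (-1.4, -2.25)
  x^k = (7.0, 7.0), subgradient = b - a^T x = -46.0
  y^{k+1} = 0.85 + 0.05*-46.0 = -1.45
Step 3: y^k = -1.45, reduced costs: (7.8, 9.25)
  x^k = (0.0, 0.0), subgradient = b - a^T x = 17.0
  y^{k+1} = -1.45 + 0.05*17.0 = -0.6
Step 4: y^k = -0.6, reduced costs: (4.4, 5.0)
  x^k = (0.0, 0.0), subgradient = b - a^T x = 17.0
  y^{k+1} = -0.6 + 0.05*17.0 = 0.25
Dual objective at y_4 = 0.25: reduced costs (1.0, 0.75), box minimizer x = (0.0, 0.0)
g(y_4) = b*y + (c1 - a1*y)*x1 + (c2 - a2*y)*x2 = 17*0.25 + 1.0*0.0 + 0.75*0.0 = 4.25 + 0.0 + 0.0 = 4.25


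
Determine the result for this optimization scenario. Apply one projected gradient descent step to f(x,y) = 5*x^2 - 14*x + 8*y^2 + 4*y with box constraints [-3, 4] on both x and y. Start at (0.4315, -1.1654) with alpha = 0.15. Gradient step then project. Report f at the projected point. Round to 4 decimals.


Step 1: Compute gradient at (0.4315, -1.1654).
grad_x = 2*5*0.4315 - 14 = -9.685
grad_y = 2*8*-1.1654 + 4 = -14.6464
Step 2: Gradient step.
x_raw = 0.4315 - 0.15*-9.685 = 1.8843
y_raw = -1.1654 - 0.15*-14.6464 = 1.0316
Step 3: Project onto [-3, 4].
x_proj = clip(1.8843) = 1.8843
y_proj = clip(1.0316) = 1.0316
Step 4: Evaluate f.
f(1.8843, 1.0316) = 4.0117


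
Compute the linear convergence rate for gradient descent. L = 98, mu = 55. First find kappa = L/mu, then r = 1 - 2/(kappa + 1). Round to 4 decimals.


Step 1: Compute the condition number.
kappa = L/mu = 98/55 = 1.7818
Step 2: Compute the convergence rate.
r = 1 - 2/(kappa + 1) = 1 - 2*mu/(L + mu) = (L - mu)/(L + mu) = 43/153 = 0.281


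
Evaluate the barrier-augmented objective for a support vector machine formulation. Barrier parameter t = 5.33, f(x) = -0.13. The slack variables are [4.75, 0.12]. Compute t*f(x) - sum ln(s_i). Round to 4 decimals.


Step 1: Compute log-barrier.
ln values: [1.5581, -2.1203]
phi = -(1.5581 - 2.1203) = 0.5621
Step 2: Compute augmented objective.
t*f(x) = 5.33*-0.13 = -0.6929
Total = -0.6929 + 0.5621 = -0.1308


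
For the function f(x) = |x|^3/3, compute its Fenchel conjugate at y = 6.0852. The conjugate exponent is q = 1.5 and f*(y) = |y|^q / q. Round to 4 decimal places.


The conjugate exponent q satisfies 1/p + 1/q = 1.
p = 3, so q = 3/(3 - 1) = 1.5
|y|^q = 6.0852^1.5 = 15.0111
f*(6.0852) = 15.0111 / 1.5 = 10.0074


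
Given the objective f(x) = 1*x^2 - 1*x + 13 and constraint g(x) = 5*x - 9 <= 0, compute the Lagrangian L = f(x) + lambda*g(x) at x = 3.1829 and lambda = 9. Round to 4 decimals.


Step 1: Evaluate f(x).
f(3.1829) = 1*3.1829^2 - 1*3.1829 + 13 = 19.948
Step 2: Evaluate g(x).
g(3.1829) = 5*3.1829 - 9 = 6.9145
Step 3: Compute Lagrangian.
L = 19.948 + 9*6.9145 = 82.1785


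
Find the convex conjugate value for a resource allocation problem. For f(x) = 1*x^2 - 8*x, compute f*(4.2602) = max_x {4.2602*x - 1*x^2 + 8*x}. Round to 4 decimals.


f*(y) = sup_x {y*x - a*x^2 - b*x} = sup_x {(y-b)*x - a*x^2}
FOC: (y - b) - 2a*x = 0 => x* = (y - b)/(2a)
x* = (4.2602 + 8)/(2*1) = 6.1301
f*(4.2602) = (y-b)^2/(4a) = (4.2602 + 8)^2/(4*1)
= 150.3125/4 = 37.5781


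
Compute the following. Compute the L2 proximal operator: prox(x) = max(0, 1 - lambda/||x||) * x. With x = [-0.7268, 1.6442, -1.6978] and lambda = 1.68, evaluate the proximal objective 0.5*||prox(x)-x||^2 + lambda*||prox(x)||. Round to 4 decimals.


Step 1: Compute ||x||.
||x|| = 2.4727
Step 2: Compute scaling factor.
scale = max(0, 1 - 1.68/2.4727) = 0.3206
Step 3: prox(x) = [-0.233, 0.5271, -0.5443]
||prox(x)|| = 0.7927
Step 4: Proximal objective.
0.5*||prox-x||^2 = 1.4112
lambda*||prox|| = 1.3317
Total = 2.7429


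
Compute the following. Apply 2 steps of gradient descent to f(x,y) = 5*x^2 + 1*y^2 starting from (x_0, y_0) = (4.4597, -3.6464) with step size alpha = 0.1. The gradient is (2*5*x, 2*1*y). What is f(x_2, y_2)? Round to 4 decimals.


Gradient descent on f(x,y) = 5*x^2 + 1*y^2.
Starting point: (4.4597, -3.6464), alpha = 0.1
Step 1: grad_x = 2*5*4.4597 = 44.597, grad_y = 2*1*-3.6464 = -7.2928
  x_1 = 4.4597 - 0.1*44.597 = 0.0
  y_1 = -3.6464 - 0.1*-7.2928 = -2.9171
Step 2: grad_x = 2*5*0.0 = 0.0, grad_y = 2*1*-2.9171 = -5.8342
  x_2 = 0.0 - 0.1*0.0 = 0.0
  y_2 = -2.9171 - 0.1*-5.8342 = -2.3337
f(0.0, -2.3337) = 5*0.0^2 + 1*(-2.3337)^2 = 5.4461


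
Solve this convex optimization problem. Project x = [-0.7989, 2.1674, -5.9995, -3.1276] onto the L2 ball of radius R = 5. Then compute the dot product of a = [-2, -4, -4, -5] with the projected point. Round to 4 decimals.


Step 1: Compute ||x|| (intermediates to 6 decimals).
||x|| = sqrt((-0.7989)^2 + 2.1674^2 + (-5.9995)^2 + (-3.1276)^2) = 7.149248
Step 2: Project.
Since ||x|| > R, scale = R/||x|| = 5/7.149248 = 0.699374, proj(x) = scale * x
proj(x) = [-0.55873, 1.515823, -4.195894, -2.187362]
Step 3: Dot product.
a^T * proj(x) = -2*(-0.55873) - 4*1.515823 - 4*(-4.195894) - 5*(-2.187362) = 22.7746


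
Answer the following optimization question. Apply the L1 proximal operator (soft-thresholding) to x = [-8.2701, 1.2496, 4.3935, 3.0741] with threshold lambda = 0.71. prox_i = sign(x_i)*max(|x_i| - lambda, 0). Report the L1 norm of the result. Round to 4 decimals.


Soft-thresholding with lambda = 0.71:
prox(-8.2701) = sign(-8.2701)*max(|-8.2701| - 0.71, 0) = -7.5601
prox(1.2496) = sign(1.2496)*max(|1.2496| - 0.71, 0) = 0.5396
prox(4.3935) = sign(4.3935)*max(|4.3935| - 0.71, 0) = 3.6835
prox(3.0741) = sign(3.0741)*max(|3.0741| - 0.71, 0) = 2.3641
prox(x) = [-7.5601, 0.5396, 3.6835, 2.3641]
||prox(x)||_1 = 7.5601 + 0.5396 + 3.6835 + 2.3641 = 14.1473


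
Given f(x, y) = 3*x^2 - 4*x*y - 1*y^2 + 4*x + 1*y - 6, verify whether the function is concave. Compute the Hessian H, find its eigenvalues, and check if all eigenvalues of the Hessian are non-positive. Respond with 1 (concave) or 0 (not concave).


The Hessian of f(x,y) = 3*x^2 - 4*x*y - 1*y^2 + 4*x + 1*y - 6 is:
H = [[6, -4], [-4, -2]]
Trace = 6 - 2 = 4
Determinant = 6*-2 - (-4)^2 = -28
Discriminant = (4)^2 - 4*-28 = 128.0
Eigenvalues: lambda_1 = -3.6569, lambda_2 = 7.6569
The function is not concave.

0


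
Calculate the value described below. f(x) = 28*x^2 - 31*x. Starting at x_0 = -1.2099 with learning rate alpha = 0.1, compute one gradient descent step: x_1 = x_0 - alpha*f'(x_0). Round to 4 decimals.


We compute the gradient at x_0 and apply the update.
f'(x) = 56*x - 31
f'(-1.2099) = 56*-1.2099 - 31 = -98.7544
x_1 = -1.2099 - 0.1*-98.7544 = 8.6655


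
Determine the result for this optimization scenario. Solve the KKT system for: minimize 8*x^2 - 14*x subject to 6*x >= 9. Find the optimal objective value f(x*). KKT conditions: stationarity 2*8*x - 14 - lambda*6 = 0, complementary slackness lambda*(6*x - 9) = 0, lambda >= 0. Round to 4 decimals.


Step 1: Try lambda = 0 (constraint inactive).
x_unc = 14/(2*8) = 0.875
Check: 6*0.875 = 5.25 < 9 -- violated!
Step 2: Constraint must be active: 6*x = 9
x* = 9/6 = 1.5
lambda = (2*8*1.5 - 14)/6 = 1.6667
Step 3: Compute optimal value.
f(x*) = 8*1.5^2 - 14*1.5 = -3.0
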